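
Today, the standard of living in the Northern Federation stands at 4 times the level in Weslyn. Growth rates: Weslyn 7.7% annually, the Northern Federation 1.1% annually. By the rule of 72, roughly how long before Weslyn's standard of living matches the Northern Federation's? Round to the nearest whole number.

around 22 years

What matters is the difference: 6.6 pp.
Rule of 72 on the gap: the ratio halves every 72/6.6 ≈ 10.91 years.
A 4 times gap closes after 2 halvings: 2 × 10.91 ≈ 22 years.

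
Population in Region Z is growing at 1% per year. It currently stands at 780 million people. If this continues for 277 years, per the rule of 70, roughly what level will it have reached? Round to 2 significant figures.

around 12000 million people

Doubling time ≈ 70/1 = 70.00 years.
277 years is 277/70.00 ≈ 3.96 doublings, a factor of 2^3.96 ≈ 15.56.
780 × 15.56 ≈ 12000 million people.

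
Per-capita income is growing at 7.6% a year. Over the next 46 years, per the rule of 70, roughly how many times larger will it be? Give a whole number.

approximately 32 times

Doubling time ≈ 70/7.6 = 9.21 years.
46/9.21 ≈ 5 doublings, so about 2^5 = 32×.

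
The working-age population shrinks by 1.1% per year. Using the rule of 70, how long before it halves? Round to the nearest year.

The rule works in reverse for decay: 70/1.1 ≈ 63.64 years to halve.

roughly 64 years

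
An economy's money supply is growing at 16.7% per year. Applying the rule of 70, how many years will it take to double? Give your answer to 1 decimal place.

4.2 years

Doubling time ≈ 70 / 16.7 = 4.19 years.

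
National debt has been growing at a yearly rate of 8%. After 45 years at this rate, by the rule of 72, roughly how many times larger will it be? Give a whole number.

At 8% one doubling takes ≈ 9.00 years; 45 years is 5 of them, so ×32.

around 32 times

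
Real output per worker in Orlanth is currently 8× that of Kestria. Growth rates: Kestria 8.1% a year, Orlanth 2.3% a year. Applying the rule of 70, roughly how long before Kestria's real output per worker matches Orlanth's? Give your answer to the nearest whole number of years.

around 36 years

Kestria gains on Orlanth at 8.1% − 2.3% = 5.8 points a year.
At that relative rate the gap halves every 70/5.8 ≈ 12.07 years.
An 8× gap closes after 3 halvings: 3 × 12.07 ≈ 36 years.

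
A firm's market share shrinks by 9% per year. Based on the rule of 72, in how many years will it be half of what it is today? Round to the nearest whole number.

approximately 8 years

The rule works in reverse for decay: 72/9 ≈ 8.00 years to halve.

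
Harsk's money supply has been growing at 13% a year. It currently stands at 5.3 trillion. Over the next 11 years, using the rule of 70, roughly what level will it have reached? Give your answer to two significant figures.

It doubles every 70/13 ≈ 5.38 years, so 11 years is 2.04 doublings.
2^2.04 ≈ 4.11; 5.3 × 4.11 ≈ 22 trillion.

≈ 22 trillion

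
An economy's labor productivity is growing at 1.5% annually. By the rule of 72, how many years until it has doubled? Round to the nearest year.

Doubling time ≈ 72 / 1.5 = 48.00 years.

48 years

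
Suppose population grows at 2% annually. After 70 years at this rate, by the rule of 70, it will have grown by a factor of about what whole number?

around 4 times

At 2% one doubling takes ≈ 35.00 years; 70 years is 2 of them, so ×4.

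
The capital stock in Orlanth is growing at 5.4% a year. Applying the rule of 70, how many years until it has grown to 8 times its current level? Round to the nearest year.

≈ 39 years

One doubling takes 70/5.4 = 12.96 years.
Getting to 8× needs 3 doublings: 3 × 12.96 ≈ 39 years.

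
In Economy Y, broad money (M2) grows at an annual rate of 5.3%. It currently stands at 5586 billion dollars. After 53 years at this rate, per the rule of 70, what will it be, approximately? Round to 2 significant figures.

approximately 90000 billion dollars

Doubling time ≈ 70/5.3 = 13.21 years.
53 years is 53/13.21 ≈ 4.01 doublings, a factor of 2^4.01 ≈ 16.11.
5586 × 16.11 ≈ 90000 billion dollars.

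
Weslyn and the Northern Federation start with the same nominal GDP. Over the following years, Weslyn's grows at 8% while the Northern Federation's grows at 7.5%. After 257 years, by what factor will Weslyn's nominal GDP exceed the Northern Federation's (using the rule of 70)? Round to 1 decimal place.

roughly 3.6 times

Weslyn pulls ahead at 0.5 pp per year, so the ratio doubles every 70/0.5 ≈ 140.00 years.
In 257 years that's 1.84 doublings: 2^1.84 ≈ 3.6.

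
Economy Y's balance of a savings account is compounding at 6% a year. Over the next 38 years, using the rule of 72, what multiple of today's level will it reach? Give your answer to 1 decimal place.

around 9.0 times

Doubling time ≈ 72/6 = 12.00 years.
38 years / 12.00 ≈ 3.17 doublings → factor 2^3.17 ≈ 9.0.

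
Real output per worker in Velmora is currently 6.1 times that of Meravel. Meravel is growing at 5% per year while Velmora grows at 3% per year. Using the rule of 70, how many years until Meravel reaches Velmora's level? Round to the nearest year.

91 years

Meravel gains on Velmora at 5% − 3% = 2 points a year.
At that relative rate the gap halves every 70/2 ≈ 35.00 years.
A 6.1 times gap takes log₂(6.1) ≈ 2.61 halvings to close: 2.61 × 35.00 ≈ 91 years.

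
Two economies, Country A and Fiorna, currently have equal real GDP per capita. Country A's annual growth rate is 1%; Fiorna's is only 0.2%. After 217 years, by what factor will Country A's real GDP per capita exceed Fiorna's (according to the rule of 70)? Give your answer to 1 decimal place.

around 5.6 times

Only the 0.8-point difference matters.
70/0.8 ≈ 87.50 years per doubling of the ratio; 217 years gives 2.48 doublings, so ≈ 5.6×.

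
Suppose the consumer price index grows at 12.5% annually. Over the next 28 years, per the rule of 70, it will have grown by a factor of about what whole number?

approximately 32 times

70/12.5 ≈ 5.60 years per doubling.
28 years fits 5 doublings: 2^5 = 32.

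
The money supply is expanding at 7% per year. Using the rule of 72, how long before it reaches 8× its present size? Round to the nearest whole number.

Doubling time ≈ 72/7 = 10.29 years.
8 = 2^3, so 3 doublings → 31 years.

roughly 31 years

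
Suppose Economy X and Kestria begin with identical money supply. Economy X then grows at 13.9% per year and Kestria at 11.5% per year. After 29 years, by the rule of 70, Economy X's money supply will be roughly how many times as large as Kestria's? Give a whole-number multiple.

Rate gap = 13.9% − 11.5% = 2.4 points.
The ratio doubles every 70/2.4 ≈ 29.17 years.
29/29.17 ≈ 0.99 doublings → ratio ≈ 2^0.99 ≈ 2.

about 2 times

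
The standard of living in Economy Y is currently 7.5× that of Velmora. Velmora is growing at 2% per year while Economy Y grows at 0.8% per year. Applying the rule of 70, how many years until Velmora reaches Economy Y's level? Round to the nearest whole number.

approximately 170 years

Velmora gains on Economy Y at 2% − 0.8% = 1.2 points a year.
At that relative rate the gap halves every 70/1.2 ≈ 58.33 years.
A 7.5× gap takes log₂(7.5) ≈ 2.91 halvings to close: 2.91 × 58.33 ≈ 170 years.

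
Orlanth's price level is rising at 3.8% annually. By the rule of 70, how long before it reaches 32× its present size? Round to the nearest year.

Doubling time ≈ 70/3.8 = 18.42 years.
Getting to 32× needs 5 doublings: 5 × 18.42 ≈ 92 years.

about 92 years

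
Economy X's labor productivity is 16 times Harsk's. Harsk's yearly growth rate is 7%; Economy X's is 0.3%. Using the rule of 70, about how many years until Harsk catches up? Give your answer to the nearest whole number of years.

The growth-rate gap is 7% − 0.3% = 6.7 percentage points.
So the ratio between them halves every 70/6.7 ≈ 10.45 years.
A 16 times gap closes after 4 halvings: 4 × 10.45 ≈ 42 years.

approximately 42 years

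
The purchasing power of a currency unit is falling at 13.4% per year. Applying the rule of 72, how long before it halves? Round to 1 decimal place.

≈ 5.4 years

The rule works in reverse for decay: 72/13.4 ≈ 5.37 years to halve.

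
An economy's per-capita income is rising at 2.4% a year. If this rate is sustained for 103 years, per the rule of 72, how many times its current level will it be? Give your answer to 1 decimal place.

Doubling time ≈ 72/2.4 = 30.00 years.
103 years / 30.00 ≈ 3.43 doublings → factor 2^3.43 ≈ 10.8.

approximately 10.8 times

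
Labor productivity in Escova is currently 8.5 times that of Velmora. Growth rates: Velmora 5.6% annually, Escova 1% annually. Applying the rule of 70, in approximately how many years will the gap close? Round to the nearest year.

approximately 47 years

The growth-rate gap is 5.6% − 1% = 4.6 percentage points.
So the ratio between them halves every 70/4.6 ≈ 15.22 years.
An 8.5 times gap takes log₂(8.5) ≈ 3.09 halvings to close: 3.09 × 15.22 ≈ 47 years.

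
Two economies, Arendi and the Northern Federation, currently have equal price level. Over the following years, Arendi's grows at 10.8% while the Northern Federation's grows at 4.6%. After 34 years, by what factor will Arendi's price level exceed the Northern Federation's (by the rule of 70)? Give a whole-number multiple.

≈ 8 times

Rate gap = 10.8% − 4.6% = 6.2 points.
The ratio doubles every 70/6.2 ≈ 11.29 years.
34/11.29 ≈ 3.01 doublings → ratio ≈ 2^3.01 ≈ 8.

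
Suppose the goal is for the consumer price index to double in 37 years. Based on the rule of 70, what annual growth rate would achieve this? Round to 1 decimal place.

70 / 37 ≈ 1.89, so about 1.9% a year.

≈ 1.9%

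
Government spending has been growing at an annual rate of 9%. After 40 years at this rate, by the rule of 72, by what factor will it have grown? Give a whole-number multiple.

≈ 32 times

Doubling time ≈ 72/9 = 8.00 years.
40/8.00 ≈ 5 doublings, so about 2^5 = 32×.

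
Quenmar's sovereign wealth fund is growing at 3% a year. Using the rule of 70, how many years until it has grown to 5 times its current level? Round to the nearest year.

At 3% it doubles every 70/3 ≈ 23.33 years.
Reaching 5× takes log₂(5) ≈ 2.32 doublings.
2.32 × 23.33 ≈ 54 years.

approximately 54 years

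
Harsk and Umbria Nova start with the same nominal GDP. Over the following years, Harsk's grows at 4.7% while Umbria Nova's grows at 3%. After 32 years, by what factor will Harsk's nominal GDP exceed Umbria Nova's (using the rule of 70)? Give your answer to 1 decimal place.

approximately 1.7 times

Only the 1.7-point difference matters.
70/1.7 ≈ 41.18 years per doubling of the ratio; 32 years gives 0.78 doublings, so ≈ 1.7×.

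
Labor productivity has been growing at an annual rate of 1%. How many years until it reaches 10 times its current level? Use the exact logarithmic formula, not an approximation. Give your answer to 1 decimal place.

231.4 years

t = ln(10) / ln(1 + 0.01) = 2.3026 / 0.009950 ≈ 231.42.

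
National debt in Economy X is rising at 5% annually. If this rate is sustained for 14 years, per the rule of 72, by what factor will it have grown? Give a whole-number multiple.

72/5 ≈ 14.40 years per doubling.
14 years fits 1 doubling: 2^1 = 2.

≈ 2 times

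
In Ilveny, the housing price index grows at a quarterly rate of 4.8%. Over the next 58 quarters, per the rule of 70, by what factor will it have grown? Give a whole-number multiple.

70/4.8 ≈ 14.58 quarters per doubling.
58 quarters fits 4 doublings: 2^4 = 16.

about 16 times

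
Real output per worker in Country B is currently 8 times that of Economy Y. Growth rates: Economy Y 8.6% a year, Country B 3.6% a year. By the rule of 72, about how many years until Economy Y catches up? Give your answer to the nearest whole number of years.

≈ 43 years

Economy Y gains on Country B at 8.6% − 3.6% = 5 points a year.
At that relative rate the gap halves every 72/5 ≈ 14.40 years.
An 8 times gap closes after 3 halvings: 3 × 14.40 ≈ 43 years.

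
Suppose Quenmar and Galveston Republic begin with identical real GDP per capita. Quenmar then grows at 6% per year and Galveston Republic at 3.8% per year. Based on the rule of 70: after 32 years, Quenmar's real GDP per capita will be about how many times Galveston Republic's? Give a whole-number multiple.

Only the 2.2-point difference matters.
70/2.2 ≈ 31.82 years per doubling of the ratio; 32 years gives 1.01 doublings, so ≈ 2×.

roughly 2 times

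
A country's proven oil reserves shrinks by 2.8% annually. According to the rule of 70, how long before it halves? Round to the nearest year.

Halving time ≈ 70 / 2.8 = 25.00 → 25 years.

approximately 25 years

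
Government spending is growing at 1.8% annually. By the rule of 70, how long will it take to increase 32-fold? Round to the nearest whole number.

Doubling time ≈ 70/1.8 = 38.89 years.
32 = 2^5, so 5 doublings → 194 years.

approximately 194 years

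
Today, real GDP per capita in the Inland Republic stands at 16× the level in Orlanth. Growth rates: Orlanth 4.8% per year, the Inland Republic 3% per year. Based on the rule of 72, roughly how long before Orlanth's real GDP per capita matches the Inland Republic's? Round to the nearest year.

approximately 160 years

Orlanth gains on the Inland Republic at 4.8% − 3% = 1.8 points a year.
At that relative rate the gap halves every 72/1.8 ≈ 40.00 years.
A 16× gap closes after 4 halvings: 4 × 40.00 ≈ 160 years.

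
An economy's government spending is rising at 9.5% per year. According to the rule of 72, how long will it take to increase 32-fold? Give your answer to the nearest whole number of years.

≈ 38 years

One doubling takes 72/9.5 = 7.58 years.
32 = 2^5, so 5 doublings → 38 years.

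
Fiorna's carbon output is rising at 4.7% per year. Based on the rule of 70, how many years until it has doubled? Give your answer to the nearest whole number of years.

Doubling time ≈ 70 / 4.7 = 14.89 years.

15 years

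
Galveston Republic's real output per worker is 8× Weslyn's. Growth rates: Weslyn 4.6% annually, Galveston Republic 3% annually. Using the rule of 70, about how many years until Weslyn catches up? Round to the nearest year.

≈ 131 years

Weslyn gains on Galveston Republic at 4.6% − 3% = 1.6 points a year.
At that relative rate the gap halves every 70/1.6 ≈ 43.75 years.
An 8× gap closes after 3 halvings: 3 × 43.75 ≈ 131 years.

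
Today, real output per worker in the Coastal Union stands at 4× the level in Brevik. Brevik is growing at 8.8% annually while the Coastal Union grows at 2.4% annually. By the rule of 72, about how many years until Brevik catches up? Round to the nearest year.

≈ 23 years

The growth-rate gap is 8.8% − 2.4% = 6.4 percentage points.
So the ratio between them halves every 72/6.4 ≈ 11.25 years.
A 4× gap closes after 2 halvings: 2 × 11.25 ≈ 23 years.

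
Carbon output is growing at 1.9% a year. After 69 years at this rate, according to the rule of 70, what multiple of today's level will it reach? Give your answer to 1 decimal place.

Doubles every ≈ 36.84 years (70/1.9).
69 years is 1.87 doublings; 2^1.87 ≈ 3.7×.

roughly 3.7 times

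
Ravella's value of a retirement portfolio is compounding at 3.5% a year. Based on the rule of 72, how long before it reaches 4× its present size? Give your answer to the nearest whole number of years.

41 years

At 3.5% it doubles every 72/3.5 ≈ 20.57 years.
Getting to 4× needs 2 doublings: 2 × 20.57 ≈ 41 years.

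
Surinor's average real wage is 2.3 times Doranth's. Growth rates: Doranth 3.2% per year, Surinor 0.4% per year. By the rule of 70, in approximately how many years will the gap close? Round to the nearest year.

roughly 30 years

Doranth gains on Surinor at 3.2% − 0.4% = 2.8 points a year.
At that relative rate the gap halves every 70/2.8 ≈ 25.00 years.
A 2.3 times gap takes log₂(2.3) ≈ 1.20 halvings to close: 1.20 × 25.00 ≈ 30 years.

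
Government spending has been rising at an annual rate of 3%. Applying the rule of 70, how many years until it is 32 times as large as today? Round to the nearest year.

about 117 years

At 3% it doubles every 70/3 ≈ 23.33 years.
Getting to 32× needs 5 doublings: 5 × 23.33 ≈ 117 years.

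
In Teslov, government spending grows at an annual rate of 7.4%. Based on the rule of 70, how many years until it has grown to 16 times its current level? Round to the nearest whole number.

approximately 38 years

Doubling time ≈ 70/7.4 = 9.46 years.
16 = 2^4, so 4 doublings → 38 years.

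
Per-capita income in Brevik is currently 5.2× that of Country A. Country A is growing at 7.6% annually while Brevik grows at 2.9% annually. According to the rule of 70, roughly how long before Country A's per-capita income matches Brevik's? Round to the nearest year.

35 years

Country A gains on Brevik at 7.6% − 2.9% = 4.7 points a year.
At that relative rate the gap halves every 70/4.7 ≈ 14.89 years.
A 5.2× gap takes log₂(5.2) ≈ 2.38 halvings to close: 2.38 × 14.89 ≈ 35 years.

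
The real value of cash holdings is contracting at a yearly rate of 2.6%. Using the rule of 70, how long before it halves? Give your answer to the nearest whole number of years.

roughly 27 years

The rule works in reverse for decay: 70/2.6 ≈ 26.92 years to halve.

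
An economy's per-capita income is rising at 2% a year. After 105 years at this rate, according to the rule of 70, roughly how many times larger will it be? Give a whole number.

roughly 8 times

70/2 ≈ 35.00 years per doubling.
105 years fits 3 doublings: 2^3 = 8.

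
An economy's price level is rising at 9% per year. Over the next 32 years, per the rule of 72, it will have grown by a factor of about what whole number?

72/9 ≈ 8.00 years per doubling.
32 years fits 4 doublings: 2^4 = 16.

16 times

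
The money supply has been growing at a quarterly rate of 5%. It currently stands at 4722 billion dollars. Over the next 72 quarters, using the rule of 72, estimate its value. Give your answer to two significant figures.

Doubling time ≈ 72/5 = 14.40 quarters.
72 quarters is 72/14.40 ≈ 5.00 doublings, a factor of 2^5.00 ≈ 32.00.
4722 × 32.00 ≈ 150000 billion dollars.

around 150000 billion dollars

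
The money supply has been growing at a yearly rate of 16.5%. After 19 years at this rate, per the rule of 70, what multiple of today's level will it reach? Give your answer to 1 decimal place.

about 22.3 times

Doubling time ≈ 70/16.5 = 4.24 years.
19 years / 4.24 ≈ 4.48 doublings → factor 2^4.48 ≈ 22.3.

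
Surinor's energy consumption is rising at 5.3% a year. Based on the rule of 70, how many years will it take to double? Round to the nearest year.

70/5.3 ≈ 13.21, so it doubles roughly every 13 years.

around 13 years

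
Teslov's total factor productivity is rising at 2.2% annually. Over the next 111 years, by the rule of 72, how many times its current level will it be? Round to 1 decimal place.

Doubling time ≈ 72/2.2 = 32.73 years.
111 years / 32.73 ≈ 3.39 doublings → factor 2^3.39 ≈ 10.5.

10.5 times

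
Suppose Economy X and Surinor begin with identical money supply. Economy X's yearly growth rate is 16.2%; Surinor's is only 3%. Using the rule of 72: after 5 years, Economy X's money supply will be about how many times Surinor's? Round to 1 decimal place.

roughly 1.9 times

Economy X pulls ahead at 13.2 pp per year, so the ratio doubles every 72/13.2 ≈ 5.45 years.
In 5 years that's 0.92 doublings: 2^0.92 ≈ 1.9.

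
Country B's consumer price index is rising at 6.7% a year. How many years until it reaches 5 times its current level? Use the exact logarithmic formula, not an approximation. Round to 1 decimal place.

24.8 years

t = ln(5) / ln(1 + 0.067) = 1.6094 / 0.064851 ≈ 24.82.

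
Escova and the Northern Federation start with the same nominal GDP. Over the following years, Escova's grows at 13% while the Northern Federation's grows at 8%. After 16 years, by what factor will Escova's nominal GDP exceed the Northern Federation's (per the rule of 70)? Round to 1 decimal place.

Only the 5-point difference matters.
70/5 ≈ 14.00 years per doubling of the ratio; 16 years gives 1.14 doublings, so ≈ 2.2×.

≈ 2.2 times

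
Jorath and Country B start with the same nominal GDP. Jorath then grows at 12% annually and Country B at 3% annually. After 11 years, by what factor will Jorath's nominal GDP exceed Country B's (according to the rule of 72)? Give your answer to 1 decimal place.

roughly 2.6 times

Only the 9-point difference matters.
72/9 ≈ 8.00 years per doubling of the ratio; 11 years gives 1.38 doublings, so ≈ 2.6×.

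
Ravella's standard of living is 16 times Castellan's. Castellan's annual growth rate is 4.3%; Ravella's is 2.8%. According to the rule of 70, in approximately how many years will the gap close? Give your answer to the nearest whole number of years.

around 187 years

The growth-rate gap is 4.3% − 2.8% = 1.5 percentage points.
So the ratio between them halves every 70/1.5 ≈ 46.67 years.
A 16 times gap closes after 4 halvings: 4 × 46.67 ≈ 187 years.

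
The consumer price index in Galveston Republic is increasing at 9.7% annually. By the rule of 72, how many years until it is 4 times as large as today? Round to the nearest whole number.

15 years

One doubling takes 72/9.7 = 7.42 years.
4× is 2 doublings, so 2 × 7.42 ≈ 15 years.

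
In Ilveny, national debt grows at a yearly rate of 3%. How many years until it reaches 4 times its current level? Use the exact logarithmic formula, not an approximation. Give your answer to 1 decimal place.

t = ln(4) / ln(1 + 0.03) = 1.3863 / 0.029559 ≈ 46.90.

46.9 years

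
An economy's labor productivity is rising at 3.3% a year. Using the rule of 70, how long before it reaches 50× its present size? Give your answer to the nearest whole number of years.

At 3.3% it doubles every 70/3.3 ≈ 21.21 years.
Reaching 50× takes log₂(50) ≈ 5.64 doublings.
5.64 × 21.21 ≈ 120 years.

120 years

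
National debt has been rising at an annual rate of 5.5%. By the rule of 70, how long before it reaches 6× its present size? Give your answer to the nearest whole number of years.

around 33 years

One doubling takes 70/5.5 = 12.73 years.
Reaching 6× takes log₂(6) ≈ 2.58 doublings.
2.58 × 12.73 ≈ 33 years.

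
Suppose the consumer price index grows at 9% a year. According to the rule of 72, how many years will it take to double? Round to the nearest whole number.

Doubling time ≈ 72 / 9 = 8.00 years.

approximately 8 years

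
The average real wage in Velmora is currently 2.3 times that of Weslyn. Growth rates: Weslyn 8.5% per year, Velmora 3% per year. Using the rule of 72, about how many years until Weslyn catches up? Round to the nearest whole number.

The growth-rate gap is 8.5% − 3% = 5.5 percentage points.
So the ratio between them halves every 72/5.5 ≈ 13.09 years.
A 2.3 times gap takes log₂(2.3) ≈ 1.20 halvings to close: 1.20 × 13.09 ≈ 16 years.

around 16 years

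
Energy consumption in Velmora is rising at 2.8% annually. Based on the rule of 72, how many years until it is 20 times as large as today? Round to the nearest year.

Doubling time ≈ 72/2.8 = 25.71 years.
Reaching 20× takes log₂(20) ≈ 4.32 doublings.
4.32 × 25.71 ≈ 111 years.

roughly 111 years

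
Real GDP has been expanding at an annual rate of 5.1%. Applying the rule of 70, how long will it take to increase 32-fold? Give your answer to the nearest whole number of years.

At 5.1% it doubles every 70/5.1 ≈ 13.73 years.
Getting to 32× needs 5 doublings: 5 × 13.73 ≈ 69 years.

≈ 69 years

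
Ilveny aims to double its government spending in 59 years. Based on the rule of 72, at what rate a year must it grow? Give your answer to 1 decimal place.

≈ 1.2%

72 / 59 ≈ 1.22, so about 1.2% a year.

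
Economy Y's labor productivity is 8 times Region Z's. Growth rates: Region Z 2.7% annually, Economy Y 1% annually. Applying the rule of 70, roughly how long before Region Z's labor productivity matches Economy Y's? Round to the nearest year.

What matters is the difference: 1.7 pp.
Rule of 70 on the gap: the ratio halves every 70/1.7 ≈ 41.18 years.
An 8 times gap closes after 3 halvings: 3 × 41.18 ≈ 124 years.

≈ 124 years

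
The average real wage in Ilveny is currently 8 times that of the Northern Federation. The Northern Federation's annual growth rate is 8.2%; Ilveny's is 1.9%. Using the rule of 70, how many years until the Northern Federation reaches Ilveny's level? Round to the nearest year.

What matters is the difference: 6.3 pp.
Rule of 70 on the gap: the ratio halves every 70/6.3 ≈ 11.11 years.
An 8 times gap closes after 3 halvings: 3 × 11.11 ≈ 33 years.

≈ 33 years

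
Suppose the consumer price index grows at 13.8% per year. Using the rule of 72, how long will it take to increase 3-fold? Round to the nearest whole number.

≈ 8 years

Doubling time ≈ 72/13.8 = 5.22 years.
Reaching 3× takes log₂(3) ≈ 1.58 doublings.
1.58 × 5.22 ≈ 8 years.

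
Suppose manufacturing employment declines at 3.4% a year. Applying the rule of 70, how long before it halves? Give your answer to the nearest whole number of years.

Halving time ≈ 70 / 3.4 = 20.59 → 21 years.

roughly 21 years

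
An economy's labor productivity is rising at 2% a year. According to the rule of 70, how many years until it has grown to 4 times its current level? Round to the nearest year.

about 70 years

Doubling time ≈ 70/2 = 35.00 years.
4 = 2^2, so 2 doublings → 70 years.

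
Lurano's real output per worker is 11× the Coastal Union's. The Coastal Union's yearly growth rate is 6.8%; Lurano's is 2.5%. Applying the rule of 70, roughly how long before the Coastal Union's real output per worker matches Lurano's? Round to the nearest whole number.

around 56 years

the Coastal Union gains on Lurano at 6.8% − 2.5% = 4.3 points a year.
At that relative rate the gap halves every 70/4.3 ≈ 16.28 years.
An 11× gap takes log₂(11) ≈ 3.46 halvings to close: 3.46 × 16.28 ≈ 56 years.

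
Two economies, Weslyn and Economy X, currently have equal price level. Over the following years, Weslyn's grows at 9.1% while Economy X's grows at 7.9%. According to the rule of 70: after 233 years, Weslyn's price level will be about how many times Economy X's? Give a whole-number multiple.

≈ 16 times

Rate gap = 9.1% − 7.9% = 1.2 points.
The ratio doubles every 70/1.2 ≈ 58.33 years.
233/58.33 ≈ 3.99 doublings → ratio ≈ 2^3.99 ≈ 16.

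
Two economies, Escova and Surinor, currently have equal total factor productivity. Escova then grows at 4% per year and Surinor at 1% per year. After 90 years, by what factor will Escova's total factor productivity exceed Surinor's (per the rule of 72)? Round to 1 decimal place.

Escova pulls ahead at 3 pp per year, so the ratio doubles every 72/3 ≈ 24.00 years.
In 90 years that's 3.75 doublings: 2^3.75 ≈ 13.5.

approximately 13.5 times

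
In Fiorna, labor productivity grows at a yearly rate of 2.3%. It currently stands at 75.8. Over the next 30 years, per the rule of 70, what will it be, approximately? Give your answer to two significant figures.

Doubling time ≈ 70/2.3 = 30.43 years.
30 years is 30/30.43 ≈ 0.99 doublings, a factor of 2^0.99 ≈ 1.99.
75.8 × 1.99 ≈ 150.

about 150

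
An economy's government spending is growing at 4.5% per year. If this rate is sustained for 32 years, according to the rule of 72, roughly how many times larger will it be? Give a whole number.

72/4.5 ≈ 16.00 years per doubling.
32 years fits 2 doublings: 2^2 = 4.

approximately 4 times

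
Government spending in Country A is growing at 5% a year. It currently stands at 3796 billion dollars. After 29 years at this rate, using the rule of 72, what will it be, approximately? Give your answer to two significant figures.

about 15000 billion dollars

It doubles every 72/5 ≈ 14.40 years, so 29 years is 2.01 doublings.
2^2.01 ≈ 4.03; 3796 × 4.03 ≈ 15000 billion dollars.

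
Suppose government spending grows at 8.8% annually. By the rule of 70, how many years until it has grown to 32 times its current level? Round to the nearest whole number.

One doubling takes 70/8.8 = 7.95 years.
32 = 2^5, so 5 doublings → 40 years.

roughly 40 years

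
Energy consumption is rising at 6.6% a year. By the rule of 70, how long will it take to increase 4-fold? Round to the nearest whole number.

≈ 21 years

One doubling takes 70/6.6 = 10.61 years.
4× is 2 doublings, so 2 × 10.61 ≈ 21 years.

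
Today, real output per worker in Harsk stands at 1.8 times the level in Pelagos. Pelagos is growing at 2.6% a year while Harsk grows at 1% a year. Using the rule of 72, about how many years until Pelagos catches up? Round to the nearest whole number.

around 38 years

Pelagos gains on Harsk at 2.6% − 1% = 1.6 points a year.
At that relative rate the gap halves every 72/1.6 ≈ 45.00 years.
A 1.8 times gap takes log₂(1.8) ≈ 0.85 halvings to close: 0.85 × 45.00 ≈ 38 years.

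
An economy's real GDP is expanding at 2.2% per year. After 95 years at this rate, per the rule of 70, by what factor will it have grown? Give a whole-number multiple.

At 2.2% one doubling takes ≈ 31.82 years; 95 years is 3 of them, so ×8.

≈ 8 times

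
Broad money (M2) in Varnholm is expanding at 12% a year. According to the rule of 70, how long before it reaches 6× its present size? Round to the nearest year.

approximately 15 years

One doubling takes 70/12 = 5.83 years.
Reaching 6× takes log₂(6) ≈ 2.58 doublings.
2.58 × 5.83 ≈ 15 years.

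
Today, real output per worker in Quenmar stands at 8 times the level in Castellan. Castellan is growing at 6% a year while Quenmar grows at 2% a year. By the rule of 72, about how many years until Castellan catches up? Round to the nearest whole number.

≈ 54 years

What matters is the difference: 4 pp.
Rule of 72 on the gap: the ratio halves every 72/4 ≈ 18.00 years.
An 8 times gap closes after 3 halvings: 3 × 18.00 ≈ 54 years.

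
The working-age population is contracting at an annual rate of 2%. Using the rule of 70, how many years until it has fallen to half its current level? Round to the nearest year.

roughly 35 years

Falling at 2%, it halves about every 70/2 = 35.00 years.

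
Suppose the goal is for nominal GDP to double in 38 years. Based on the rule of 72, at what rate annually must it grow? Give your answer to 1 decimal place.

approximately 1.9% annually

72 / 38 ≈ 1.89, so about 1.9% annually.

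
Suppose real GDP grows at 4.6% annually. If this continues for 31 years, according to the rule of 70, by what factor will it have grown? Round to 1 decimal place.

roughly 4.1 times

Doubling time ≈ 70/4.6 = 15.22 years.
31 years / 15.22 ≈ 2.04 doublings → factor 2^2.04 ≈ 4.1.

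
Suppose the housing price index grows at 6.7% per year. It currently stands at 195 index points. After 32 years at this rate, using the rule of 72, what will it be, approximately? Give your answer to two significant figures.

It doubles every 72/6.7 ≈ 10.75 years, so 32 years is 2.98 doublings.
2^2.98 ≈ 7.89; 195 × 7.89 ≈ 1500 index points.

approximately 1500 index points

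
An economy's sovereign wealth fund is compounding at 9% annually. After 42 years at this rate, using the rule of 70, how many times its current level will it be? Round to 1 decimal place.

about 42.2 times

Doubles every ≈ 7.78 years (70/9).
42 years is 5.40 doublings; 2^5.40 ≈ 42.2×.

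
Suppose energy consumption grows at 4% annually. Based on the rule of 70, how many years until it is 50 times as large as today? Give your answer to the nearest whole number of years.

approximately 99 years

Doubling time ≈ 70/4 = 17.50 years.
50× is log₂ 50 ≈ 5.64 doublings, so ≈ 5.64 × 17.50 = 99 years.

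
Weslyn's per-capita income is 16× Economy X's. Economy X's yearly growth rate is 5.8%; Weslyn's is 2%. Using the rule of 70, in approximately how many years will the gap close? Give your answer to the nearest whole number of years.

around 74 years

Economy X gains on Weslyn at 5.8% − 2% = 3.8 points a year.
At that relative rate the gap halves every 70/3.8 ≈ 18.42 years.
A 16× gap closes after 4 halvings: 4 × 18.42 ≈ 74 years.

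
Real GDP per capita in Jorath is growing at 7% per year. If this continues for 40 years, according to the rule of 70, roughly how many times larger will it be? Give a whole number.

about 16 times

Doubling time ≈ 70/7 = 10.00 years.
40/10.00 ≈ 4 doublings, so about 2^4 = 16×.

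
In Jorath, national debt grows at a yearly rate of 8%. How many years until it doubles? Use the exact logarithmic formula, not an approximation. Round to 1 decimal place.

9.0 years

t = ln(2) / ln(1 + 0.08) = 0.6931 / 0.076961 ≈ 9.01.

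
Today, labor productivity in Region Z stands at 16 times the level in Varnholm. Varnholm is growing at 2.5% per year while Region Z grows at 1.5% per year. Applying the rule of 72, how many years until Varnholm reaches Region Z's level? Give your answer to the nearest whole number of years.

approximately 288 years

Varnholm gains on Region Z at 2.5% − 1.5% = 1 point a year.
At that relative rate the gap halves every 72/1 ≈ 72.00 years.
A 16 times gap closes after 4 halvings: 4 × 72.00 ≈ 288 years.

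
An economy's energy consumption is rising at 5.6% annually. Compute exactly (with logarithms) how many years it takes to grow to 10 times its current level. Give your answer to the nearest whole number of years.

42 years

t = ln(10) / ln(1 + 0.056) = 2.3026 / 0.054488 ≈ 42.26.
≈ 42 years.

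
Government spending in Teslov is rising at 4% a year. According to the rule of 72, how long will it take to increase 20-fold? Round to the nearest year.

One doubling takes 72/4 = 18.00 years.
20× is log₂ 20 ≈ 4.32 doublings, so ≈ 4.32 × 18.00 = 78 years.

78 years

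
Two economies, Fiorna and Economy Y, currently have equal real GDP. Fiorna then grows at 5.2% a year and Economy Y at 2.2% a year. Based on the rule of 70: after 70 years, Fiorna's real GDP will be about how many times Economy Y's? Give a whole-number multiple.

approximately 8 times

Fiorna pulls ahead at 3 pp per year, so the ratio doubles every 70/3 ≈ 23.33 years.
In 70 years that's 3.00 doublings: 2^3.00 ≈ 8.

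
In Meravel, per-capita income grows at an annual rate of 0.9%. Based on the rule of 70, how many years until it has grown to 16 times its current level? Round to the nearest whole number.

Doubling time ≈ 70/0.9 = 77.78 years.
Getting to 16× needs 4 doublings: 4 × 77.78 ≈ 311 years.

311 years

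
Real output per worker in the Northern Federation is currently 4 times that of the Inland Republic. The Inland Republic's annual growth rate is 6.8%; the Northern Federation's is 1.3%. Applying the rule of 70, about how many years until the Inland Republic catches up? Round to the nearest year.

≈ 25 years

the Inland Republic gains on the Northern Federation at 6.8% − 1.3% = 5.5 points a year.
At that relative rate the gap halves every 70/5.5 ≈ 12.73 years.
A 4 times gap closes after 2 halvings: 2 × 12.73 ≈ 25 years.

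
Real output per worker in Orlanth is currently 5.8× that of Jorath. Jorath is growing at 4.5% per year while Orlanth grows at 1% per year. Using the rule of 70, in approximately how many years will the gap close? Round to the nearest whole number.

approximately 51 years

The growth-rate gap is 4.5% − 1% = 3.5 percentage points.
So the ratio between them halves every 70/3.5 ≈ 20.00 years.
A 5.8× gap takes log₂(5.8) ≈ 2.54 halvings to close: 2.54 × 20.00 ≈ 51 years.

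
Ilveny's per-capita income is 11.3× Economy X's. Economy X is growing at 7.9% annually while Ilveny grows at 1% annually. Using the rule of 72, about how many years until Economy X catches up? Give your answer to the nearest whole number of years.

roughly 37 years

What matters is the difference: 6.9 pp.
Rule of 72 on the gap: the ratio halves every 72/6.9 ≈ 10.43 years.
An 11.3× gap takes log₂(11.3) ≈ 3.50 halvings to close: 3.50 × 10.43 ≈ 37 years.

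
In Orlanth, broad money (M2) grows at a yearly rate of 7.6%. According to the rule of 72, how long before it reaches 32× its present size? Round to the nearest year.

At 7.6% it doubles every 72/7.6 ≈ 9.47 years.
32× is 5 doublings, so 5 × 9.47 ≈ 47 years.

47 years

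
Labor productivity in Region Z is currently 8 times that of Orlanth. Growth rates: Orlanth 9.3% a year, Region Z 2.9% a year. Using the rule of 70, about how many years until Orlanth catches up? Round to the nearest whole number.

The growth-rate gap is 9.3% − 2.9% = 6.4 percentage points.
So the ratio between them halves every 70/6.4 ≈ 10.94 years.
An 8 times gap closes after 3 halvings: 3 × 10.94 ≈ 33 years.

≈ 33 years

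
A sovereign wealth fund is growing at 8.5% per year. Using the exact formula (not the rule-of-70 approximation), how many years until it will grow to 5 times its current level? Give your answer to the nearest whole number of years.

20 years

t = ln(5) / ln(1 + 0.085) = 1.6094 / 0.081580 ≈ 19.73.
≈ 20 years.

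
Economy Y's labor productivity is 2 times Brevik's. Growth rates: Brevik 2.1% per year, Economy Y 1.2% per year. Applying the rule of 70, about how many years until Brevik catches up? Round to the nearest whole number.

The growth-rate gap is 2.1% − 1.2% = 0.9 percentage points.
So the ratio between them halves every 70/0.9 ≈ 77.78 years.
A 2 times gap closes after 1 halving: 1 × 77.78 ≈ 78 years.

78 years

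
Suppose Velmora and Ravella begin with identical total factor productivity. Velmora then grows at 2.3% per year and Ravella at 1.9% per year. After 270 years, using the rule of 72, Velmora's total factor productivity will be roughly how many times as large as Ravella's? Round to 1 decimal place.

Only the 0.4-point difference matters.
72/0.4 ≈ 180.00 years per doubling of the ratio; 270 years gives 1.50 doublings, so ≈ 2.8×.

around 2.8 times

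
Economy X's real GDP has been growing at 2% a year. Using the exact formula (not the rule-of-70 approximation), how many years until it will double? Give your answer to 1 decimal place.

35.0 years

t = ln(2) / ln(1 + 0.02) = 0.6931 / 0.019803 ≈ 35.00.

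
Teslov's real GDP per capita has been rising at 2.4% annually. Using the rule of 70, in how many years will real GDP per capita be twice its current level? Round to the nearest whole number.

roughly 29 years

At 2.4%, doubling takes about 70/2.4 = 29.17 years.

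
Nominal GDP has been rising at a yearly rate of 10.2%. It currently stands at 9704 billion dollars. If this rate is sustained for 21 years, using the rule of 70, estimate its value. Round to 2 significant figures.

about 81000 billion dollars

Doubling time ≈ 70/10.2 = 6.86 years.
21 years is 21/6.86 ≈ 3.06 doublings, a factor of 2^3.06 ≈ 8.34.
9704 × 8.34 ≈ 81000 billion dollars.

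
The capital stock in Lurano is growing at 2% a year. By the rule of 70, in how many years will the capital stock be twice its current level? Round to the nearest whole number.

35 years

70/2 ≈ 35.00, so it doubles roughly every 35 years.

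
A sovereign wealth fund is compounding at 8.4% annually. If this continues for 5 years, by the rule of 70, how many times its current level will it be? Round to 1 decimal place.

Doubles every ≈ 8.33 years (70/8.4).
5 years is 0.60 doublings; 2^0.60 ≈ 1.5×.

around 1.5 times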